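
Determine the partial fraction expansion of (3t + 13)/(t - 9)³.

(3t + 13) = P(t - 9)² + Q(t - 9) + R. At t = 9: R = 3·9 + 13 = 40. Coefficients: P = 0, Q = 3
Result: 3/(t - 9)² + 40/(t - 9)³


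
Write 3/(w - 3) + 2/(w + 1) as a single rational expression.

Common denominator (w - 3)(w + 1). Numerator: 3(w + 1) + 2(w - 3) = (3w + 3) + (2w - 6) = 5w - 3
Result: (5w - 3)/[(w - 3)(w + 1)]


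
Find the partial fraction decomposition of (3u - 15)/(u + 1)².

(3u - 15) = P(u + 1) + Q. At u = -1: Q = 3·(-1) - 15 = -18. Coeff of u: P = 3
Result: 3/(u + 1) - 18/(u + 1)²


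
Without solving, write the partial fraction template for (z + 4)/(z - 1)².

Repeated linear factor: A/(z - 1) + B/(z - 1)²


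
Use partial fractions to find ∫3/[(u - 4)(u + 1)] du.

Decompose: 3/[(u - 4)(u + 1)] = (3/5)/(u - 4) - (3/5)/(u + 1). Integrate each term: (3/5) ln|(u - 4)| - (3/5) ln|(u + 1)| + C


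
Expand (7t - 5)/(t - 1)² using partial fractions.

(7t - 5) = A(t - 1) + B. At t = 1: B = 7·1 - 5 = 2. Coeff of t: A = 7
Result: 7/(t - 1) + 2/(t - 1)²


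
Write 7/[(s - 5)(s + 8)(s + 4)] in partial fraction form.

Using cover-up method: α = 7/117, β = 7/52, γ = -7/36
Result: (7/117)/(s - 5) + (7/52)/(s + 8) - (7/36)/(s + 4)


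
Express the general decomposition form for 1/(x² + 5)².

Repeated quadratic factor: (Px + Q)/(x² + 5) + (Rx + S)/(x² + 5)²


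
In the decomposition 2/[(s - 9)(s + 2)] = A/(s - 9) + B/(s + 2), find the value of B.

Cover-up at s = -2: B = 2/(-2 - 9) = -2/11


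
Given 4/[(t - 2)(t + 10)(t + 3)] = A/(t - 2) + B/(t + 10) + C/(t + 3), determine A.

Cover-up at t = 2: A = 4/[(2 + 10)(2 + 3)] = 4/[(12)(5)] = 4/60 = 1/15


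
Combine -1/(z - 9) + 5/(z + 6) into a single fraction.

Common denominator (z - 9)(z + 6). Numerator: -1(z + 6) + 5(z - 9) = (-z - 6) + (5z - 45) = 4z - 51
Result: (4z - 51)/[(z - 9)(z + 6)]


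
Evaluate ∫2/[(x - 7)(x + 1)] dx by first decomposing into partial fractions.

Decompose: 2/[(x - 7)(x + 1)] = (1/4)/(x - 7) - (1/4)/(x + 1). Integrate each term: (1/4) ln|(x - 7)| - (1/4) ln|(x + 1)| + C


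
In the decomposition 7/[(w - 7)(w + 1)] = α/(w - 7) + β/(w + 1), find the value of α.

Cover-up at w = 7: α = 7/(7 + 1) = 7/8


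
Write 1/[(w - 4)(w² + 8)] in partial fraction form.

Cover-up at w = 4: α = 1/(4² + 8) = 1/24. Then β = -α = -1/24, γ = -α·(0 + 4) = -1/6
Result: (1/24)/(w - 4) - ((1/24)w + 1/6)/(w² + 8)


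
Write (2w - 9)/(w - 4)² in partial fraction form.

(2w - 9) = α(w - 4) + β. At w = 4: β = 2·4 - 9 = -1. Coeff of w: α = 2
Result: 2/(w - 4) - 1/(w - 4)²


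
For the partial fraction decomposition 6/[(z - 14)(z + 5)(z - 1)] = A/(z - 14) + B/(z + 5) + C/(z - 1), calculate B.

Cover-up at z = -5: B = 6/[(-5 - 14)(-5 - 1)] = 6/[(-19)(-6)] = 6/114 = 1/19


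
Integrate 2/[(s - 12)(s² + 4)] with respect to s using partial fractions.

Cover-up at s=12: A = 2/(12²+4) = 1/74. Coeff matching: B = -1/74, C = -6/37. Decomposition: (1/74)/(s - 12) - ((1/74)s + 6/37)/(s² + 4). Integrate: linear → ln, quadratic → (1/2)ln + arctan: (1/74) ln|(s - 12)| - (1/148) ln(s² + 4) - (3/37) arctan(s/2) + C


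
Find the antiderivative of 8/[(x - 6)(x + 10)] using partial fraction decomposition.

Decompose: 8/[(x - 6)(x + 10)] = (1/2)/(x - 6) - (1/2)/(x + 10). Integrate each term: (1/2) ln|(x - 6)| - (1/2) ln|(x + 10)| + C


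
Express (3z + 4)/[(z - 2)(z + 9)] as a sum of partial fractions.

At z=2: α = (3·2 + 4)/(2 + 9) = 10/11. At z=-9: β = (3·(-9) + 4)/(-9 - 2) = 23/11
Result: (10/11)/(z - 2) + (23/11)/(z + 9)


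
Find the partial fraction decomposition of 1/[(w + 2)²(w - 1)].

Cover-up at w=1: R = 1/(1 + 2)² = 1/9. Cover-up at w=-2: Q = 1/(-2 - 1) = -1/3. Comparing w² coeff: P = -R = -1/9
Result: (-1/9)/(w + 2) - (1/3)/(w + 2)² + (1/9)/(w - 1)


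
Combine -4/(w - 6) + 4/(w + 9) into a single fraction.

Common denominator (w - 6)(w + 9). Numerator: -4(w + 9) + 4(w - 6) = (-4w - 36) + (4w - 24) = -60
Result: (-60)/[(w - 6)(w + 9)]


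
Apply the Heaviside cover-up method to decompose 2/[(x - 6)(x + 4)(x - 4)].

Cover (x - 6), x=6: A = 2/[(6 + 4)(6 - 4)] = 1/10. Cover (x + 4), x=-4: B = 2/[(-4 - 6)(-4 - 4)] = 1/40. Cover (x - 4), x=4: C = 2/[(4 - 6)(4 + 4)] = -1/8.
Result: (1/10)/(x - 6) + (1/40)/(x + 4) - (1/8)/(x - 4)


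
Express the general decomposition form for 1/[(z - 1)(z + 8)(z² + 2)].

Two linear + quadratic: P/(z - 1) + Q/(z + 8) + (Rz + S)/(z² + 2)


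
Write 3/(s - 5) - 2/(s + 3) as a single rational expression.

Common denominator (s - 5)(s + 3). Numerator: 3(s + 3) - 2(s - 5) = (3s + 9) - (2s - 10) = s + 19
Result: (s + 19)/[(s - 5)(s + 3)]


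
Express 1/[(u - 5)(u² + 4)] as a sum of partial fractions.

Cover-up at u = 5: A = 1/(5² + 4) = 1/29. Then B = -A = -1/29, C = -A·(0 + 5) = -5/29
Result: (1/29)/(u - 5) - ((1/29)u + 5/29)/(u² + 4)


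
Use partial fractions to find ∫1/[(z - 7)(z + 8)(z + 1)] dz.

Cover-up: P = 1/120, Q = 1/105, R = -1/56. Decomposition: (1/120)/(z - 7) + (1/105)/(z + 8) - (1/56)/(z + 1). Integrate each term: (1/120) ln|(z - 7)| + (1/105) ln|(z + 8)| - (1/56) ln|(z + 1)| + C


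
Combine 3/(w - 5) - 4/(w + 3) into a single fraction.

Common denominator (w - 5)(w + 3). Numerator: 3(w + 3) - 4(w - 5) = (3w + 9) - (4w - 20) = -w + 29
Result: (-w + 29)/[(w - 5)(w + 3)]


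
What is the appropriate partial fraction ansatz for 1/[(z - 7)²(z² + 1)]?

Repeated linear + quadratic: P/(z - 7) + Q/(z - 7)² + (Rz + S)/(z² + 1)


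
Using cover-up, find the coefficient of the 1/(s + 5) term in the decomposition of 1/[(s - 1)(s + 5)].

Cover (s + 5), set s=-5: 1/((s - 1) at s=-5) = 1/(-6) = -1/6


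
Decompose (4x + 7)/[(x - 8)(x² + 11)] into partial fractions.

At x=8: A = (4·8 + 7)/(8² + 11) = 13/25. B = -A = -13/25, C = 4 - 8·A = -4/25
Result: (13/25)/(x - 8) - ((13/25)x + 4/25)/(x² + 11)


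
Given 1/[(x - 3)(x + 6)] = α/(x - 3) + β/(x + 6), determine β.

Cover-up at x = -6: β = 1/(-6 - 3) = -1/9


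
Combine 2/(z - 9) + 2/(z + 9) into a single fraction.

Common denominator (z - 9)(z + 9). Numerator: 2(z + 9) + 2(z - 9) = (2z + 18) + (2z - 18) = 4z
Result: (4z)/[(z - 9)(z + 9)]


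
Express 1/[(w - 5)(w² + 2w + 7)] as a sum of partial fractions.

Cover-up at w = 5: A = 1/(5² + 2·5 + 7) = 1/42. Then B = -A = -1/42, C = -A·(2 + 5) = -1/6
Result: (1/42)/(w - 5) - ((1/42)w + 1/6)/(w² + 2w + 7)


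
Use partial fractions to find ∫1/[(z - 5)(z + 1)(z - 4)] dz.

Cover-up: P = 1/6, Q = 1/30, R = -1/5. Decomposition: (1/6)/(z - 5) + (1/30)/(z + 1) - (1/5)/(z - 4). Integrate each term: (1/6) ln|(z - 5)| + (1/30) ln|(z + 1)| - (1/5) ln|(z - 4)| + C


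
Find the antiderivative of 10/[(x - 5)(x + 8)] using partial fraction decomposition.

Decompose: 10/[(x - 5)(x + 8)] = (10/13)/(x - 5) - (10/13)/(x + 8). Integrate each term: (10/13) ln|(x - 5)| - (10/13) ln|(x + 8)| + C


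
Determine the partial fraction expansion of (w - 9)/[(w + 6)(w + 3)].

At w=-6: P = (1·(-6) - 9)/(-6 + 3) = 5. At w=-3: Q = (1·(-3) - 9)/(-3 + 6) = -4
Result: 5/(w + 6) - 4/(w + 3)


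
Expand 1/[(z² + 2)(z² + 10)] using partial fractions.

Coefficient matching gives P = R = 0, Q = 1/(10-2) = 1/8, S = -Q = -1/8
Result: (1/8)/(z² + 2) - (1/8)/(z² + 10)


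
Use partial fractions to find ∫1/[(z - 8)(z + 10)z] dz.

Cover-up: P = 1/144, Q = 1/180, R = -1/80. Decomposition: (1/144)/(z - 8) + (1/180)/(z + 10) - (1/80)/z. Integrate each term: (1/144) ln|(z - 8)| + (1/180) ln|(z + 10)| - (1/80) ln|z| + C


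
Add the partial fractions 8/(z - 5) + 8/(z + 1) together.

Common denominator (z - 5)(z + 1). Numerator: 8(z + 1) + 8(z - 5) = (8z + 8) + (8z - 40) = 16z - 32
Result: (16z - 32)/[(z - 5)(z + 1)]


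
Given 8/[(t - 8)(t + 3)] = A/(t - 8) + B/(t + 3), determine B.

Cover-up at t = -3: B = 8/(-3 - 8) = -8/11


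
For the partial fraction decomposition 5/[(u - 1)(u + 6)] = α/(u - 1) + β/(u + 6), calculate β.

Cover-up at u = -6: β = 5/(-6 - 1) = -5/7


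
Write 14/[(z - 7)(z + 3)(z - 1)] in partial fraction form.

Using cover-up method: A = 7/30, B = 7/20, C = -7/12
Result: (7/30)/(z - 7) + (7/20)/(z + 3) - (7/12)/(z - 1)


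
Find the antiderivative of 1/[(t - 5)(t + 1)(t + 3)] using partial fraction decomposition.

Cover-up: P = 1/48, Q = -1/12, R = 1/16. Decomposition: (1/48)/(t - 5) - (1/12)/(t + 1) + (1/16)/(t + 3). Integrate each term: (1/48) ln|(t - 5)| - (1/12) ln|(t + 1)| + (1/16) ln|(t + 3)| + C


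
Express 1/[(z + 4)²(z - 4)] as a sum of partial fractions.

Cover-up at z=4: R = 1/(4 + 4)² = 1/64. Cover-up at z=-4: Q = 1/(-4 - 4) = -1/8. Comparing z² coeff: P = -R = -1/64
Result: (-1/64)/(z + 4) - (1/8)/(z + 4)² + (1/64)/(z - 4)


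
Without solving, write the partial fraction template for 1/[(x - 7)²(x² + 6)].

Repeated linear + quadratic: P/(x - 7) + Q/(x - 7)² + (Rx + S)/(x² + 6)


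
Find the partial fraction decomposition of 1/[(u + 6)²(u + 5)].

Cover-up at u=-5: C = 1/(-5 + 6)² = 1. Cover-up at u=-6: B = 1/(-6 + 5) = -1. Comparing u² coeff: A = -C = -1
Result: -1/(u + 6) - 1/(u + 6)² + 1/(u + 5)


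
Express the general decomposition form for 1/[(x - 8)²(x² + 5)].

Repeated linear + quadratic: α/(x - 8) + β/(x - 8)² + (γx + δ)/(x² + 5)


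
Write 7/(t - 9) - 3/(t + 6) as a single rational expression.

Common denominator (t - 9)(t + 6). Numerator: 7(t + 6) - 3(t - 9) = (7t + 42) - (3t - 27) = 4t + 69
Result: (4t + 69)/[(t - 9)(t + 6)]


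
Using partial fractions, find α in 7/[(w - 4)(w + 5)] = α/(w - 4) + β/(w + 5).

Cover-up at w = 4: α = 7/(4 + 5) = 7/9


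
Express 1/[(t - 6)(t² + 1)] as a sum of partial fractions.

Cover-up at t = 6: A = 1/(6² + 1) = 1/37. Then B = -A = -1/37, C = -A·(0 + 6) = -6/37
Result: (1/37)/(t - 6) - ((1/37)t + 6/37)/(t² + 1)


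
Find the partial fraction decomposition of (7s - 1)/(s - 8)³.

(7s - 1) = A(s - 8)² + B(s - 8) + C. At s = 8: C = 7·8 - 1 = 55. Coefficients: A = 0, B = 7
Result: 7/(s - 8)² + 55/(s - 8)³


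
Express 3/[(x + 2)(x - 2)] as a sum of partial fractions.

3/(x + 2)(x - 2) = P/(x + 2) + Q/(x - 2). P = 3/(-2 - 2) = -3/4, Q = 3/(2 + 2) = 3/4
Result: (-3/4)/(x + 2) + (3/4)/(x - 2)


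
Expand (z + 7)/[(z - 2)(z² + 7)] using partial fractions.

At z=2: A = (1·2 + 7)/(2² + 7) = 9/11. B = -A = -9/11, C = 1 - 2·A = -7/11
Result: (9/11)/(z - 2) - ((9/11)z + 7/11)/(z² + 7)


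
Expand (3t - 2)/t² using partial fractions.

(3t - 2) = At + B. At t = 0: B = 3·0 - 2 = -2. Coeff of t: A = 3
Result: 3/t - 2/t²


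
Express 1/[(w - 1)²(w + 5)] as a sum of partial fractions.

Cover-up at w=-5: C = 1/(-5 - 1)² = 1/36. Cover-up at w=1: B = 1/(1 + 5) = 1/6. Comparing w² coeff: A = -C = -1/36
Result: (-1/36)/(w - 1) + (1/6)/(w - 1)² + (1/36)/(w + 5)


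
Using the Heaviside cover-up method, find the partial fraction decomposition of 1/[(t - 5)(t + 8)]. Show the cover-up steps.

Cover (t - 5): set t=5, get α = 1/(5 + 8) = 1/13. Cover (t + 8): set t=-8, get β = 1/(-8 - 5) = -1/13.
Result: (1/13)/(t - 5) - (1/13)/(t + 8)


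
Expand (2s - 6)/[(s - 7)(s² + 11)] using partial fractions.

At s=7: A = (2·7 - 6)/(7² + 11) = 2/15. B = -A = -2/15, C = 2 - 7·A = 16/15
Result: (2/15)/(s - 7) - ((2/15)s - 16/15)/(s² + 11)


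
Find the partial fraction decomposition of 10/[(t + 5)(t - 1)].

10/(t + 5)(t - 1) = α/(t + 5) + β/(t - 1). α = 10/(-5 - 1) = -5/3, β = 10/(1 + 5) = 5/3
Result: (-5/3)/(t + 5) + (5/3)/(t - 1)


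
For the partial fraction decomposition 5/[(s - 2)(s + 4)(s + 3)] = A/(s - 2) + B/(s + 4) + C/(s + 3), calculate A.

Cover-up at s = 2: A = 5/[(2 + 4)(2 + 3)] = 5/[(6)(5)] = 5/30 = 1/6


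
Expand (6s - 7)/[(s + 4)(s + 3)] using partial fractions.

At s=-4: A = (6·(-4) - 7)/(-4 + 3) = 31. At s=-3: B = (6·(-3) - 7)/(-3 + 4) = -25
Result: 31/(s + 4) - 25/(s + 3)


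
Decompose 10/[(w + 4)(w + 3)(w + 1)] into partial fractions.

Using cover-up method: A = 10/3, B = -5, C = 5/3
Result: (10/3)/(w + 4) - 5/(w + 3) + (5/3)/(w + 1)


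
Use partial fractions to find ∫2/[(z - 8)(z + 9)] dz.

Decompose: 2/[(z - 8)(z + 9)] = (2/17)/(z - 8) - (2/17)/(z + 9). Integrate each term: (2/17) ln|(z - 8)| - (2/17) ln|(z + 9)| + C


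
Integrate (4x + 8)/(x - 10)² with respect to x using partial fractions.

Decompose: α = 4, β = 4·10 + 8 = 48, so (4x + 8)/(x - 10)² = 4/(x - 10) + 48/(x - 10)². Integrate: ∫ α/(x - 10) dx = 4 ln|(x - 10)|; ∫ β/(x - 10)² dx = -48/(x - 10). Sum: 4 ln|(x - 10)| - 48/(x - 10) + C


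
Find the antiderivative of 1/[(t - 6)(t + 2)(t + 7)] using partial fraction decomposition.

Cover-up: α = 1/104, β = -1/40, γ = 1/65. Decomposition: (1/104)/(t - 6) - (1/40)/(t + 2) + (1/65)/(t + 7). Integrate each term: (1/104) ln|(t - 6)| - (1/40) ln|(t + 2)| + (1/65) ln|(t + 7)| + C


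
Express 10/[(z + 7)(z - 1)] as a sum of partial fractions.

10/(z + 7)(z - 1) = α/(z + 7) + β/(z - 1). α = 10/(-7 - 1) = -5/4, β = 10/(1 + 7) = 5/4
Result: (-5/4)/(z + 7) + (5/4)/(z - 1)


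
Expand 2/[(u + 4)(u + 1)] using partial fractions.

2/(u + 4)(u + 1) = α/(u + 4) + β/(u + 1). α = 2/(-4 + 1) = -2/3, β = 2/(-1 + 4) = 2/3
Result: (-2/3)/(u + 4) + (2/3)/(u + 1)


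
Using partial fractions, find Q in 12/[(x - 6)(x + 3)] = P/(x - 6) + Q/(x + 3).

Cover-up at x = -3: Q = 12/(-3 - 6) = -12/9 = -4/3


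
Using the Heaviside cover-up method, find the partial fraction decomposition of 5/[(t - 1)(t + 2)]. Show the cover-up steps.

Cover (t - 1): set t=1, get P = 5/(1 + 2) = 5/3. Cover (t + 2): set t=-2, get Q = 5/(-2 - 1) = -5/3.
Result: (5/3)/(t - 1) - (5/3)/(t + 2)


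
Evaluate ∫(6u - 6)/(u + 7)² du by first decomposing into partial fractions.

Decompose: A = 6, B = 6·(-7) - 6 = -48, so (6u - 6)/(u + 7)² = 6/(u + 7) - 48/(u + 7)². Integrate: ∫ A/(u + 7) du = 6 ln|(u + 7)|; ∫ B/(u + 7)² du = 48/(u + 7). Sum: 6 ln|(u + 7)| + 48/(u + 7) + C


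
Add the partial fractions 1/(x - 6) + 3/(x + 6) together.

Common denominator (x - 6)(x + 6). Numerator: 1(x + 6) + 3(x - 6) = (x + 6) + (3x - 18) = 4x - 12
Result: (4x - 12)/[(x - 6)(x + 6)]


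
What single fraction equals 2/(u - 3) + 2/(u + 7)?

Common denominator (u - 3)(u + 7). Numerator: 2(u + 7) + 2(u - 3) = (2u + 14) + (2u - 6) = 4u + 8
Result: (4u + 8)/[(u - 3)(u + 7)]


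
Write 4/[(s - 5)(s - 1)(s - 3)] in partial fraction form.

Using cover-up method: P = 1/2, Q = 1/2, R = -1
Result: (1/2)/(s - 5) + (1/2)/(s - 1) - 1/(s - 3)


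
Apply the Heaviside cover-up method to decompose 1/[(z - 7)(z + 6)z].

Cover (z - 7), z=7: P = 1/[(7 + 6)(7 - 0)] = 1/91. Cover (z + 6), z=-6: Q = 1/[(-6 - 7)(-6 - 0)] = 1/78. Cover z, z=0: R = 1/[(0 - 7)(0 + 6)] = -1/42.
Result: (1/91)/(z - 7) + (1/78)/(z + 6) - (1/42)/z


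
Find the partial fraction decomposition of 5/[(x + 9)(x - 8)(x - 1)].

Using cover-up method: α = 1/34, β = 5/119, γ = -1/14
Result: (1/34)/(x + 9) + (5/119)/(x - 8) - (1/14)/(x - 1)


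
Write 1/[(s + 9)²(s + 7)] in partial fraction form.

Cover-up at s=-7: γ = 1/(-7 + 9)² = 1/4. Cover-up at s=-9: β = 1/(-9 + 7) = -1/2. Comparing s² coeff: α = -γ = -1/4
Result: (-1/4)/(s + 9) - (1/2)/(s + 9)² + (1/4)/(s + 7)


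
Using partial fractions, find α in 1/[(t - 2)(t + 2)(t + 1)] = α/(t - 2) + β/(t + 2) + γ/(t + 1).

Cover-up at t = 2: α = 1/[(2 + 2)(2 + 1)] = 1/[(4)(3)] = 1/12


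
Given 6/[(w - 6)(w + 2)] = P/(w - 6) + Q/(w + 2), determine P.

Cover-up at w = 6: P = 6/(6 + 2) = 6/8 = 3/4


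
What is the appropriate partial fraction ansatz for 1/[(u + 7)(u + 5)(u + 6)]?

Three distinct linear factors: α/(u + 7) + β/(u + 5) + γ/(u + 6)


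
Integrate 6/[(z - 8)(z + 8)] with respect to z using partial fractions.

Decompose: 6/[(z - 8)(z + 8)] = (3/8)/(z - 8) - (3/8)/(z + 8). Integrate each term: (3/8) ln|(z - 8)| - (3/8) ln|(z + 8)| + C


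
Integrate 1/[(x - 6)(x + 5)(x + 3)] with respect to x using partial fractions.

Cover-up: P = 1/99, Q = 1/22, R = -1/18. Decomposition: (1/99)/(x - 6) + (1/22)/(x + 5) - (1/18)/(x + 3). Integrate each term: (1/99) ln|(x - 6)| + (1/22) ln|(x + 5)| - (1/18) ln|(x + 3)| + C


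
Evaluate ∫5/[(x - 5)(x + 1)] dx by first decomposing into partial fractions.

Decompose: 5/[(x - 5)(x + 1)] = (5/6)/(x - 5) - (5/6)/(x + 1). Integrate each term: (5/6) ln|(x - 5)| - (5/6) ln|(x + 1)| + C


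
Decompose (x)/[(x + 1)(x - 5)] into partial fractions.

At x=-1: α = (1·(-1) + 0)/(-1 - 5) = 1/6. At x=5: β = (1·5 + 0)/(5 + 1) = 5/6
Result: (1/6)/(x + 1) + (5/6)/(x - 5)


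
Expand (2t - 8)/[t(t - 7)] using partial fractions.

At t=0: P = (2·0 - 8)/(0 - 7) = 8/7. At t=7: Q = (2·7 - 8)/(7 - 0) = 6/7
Result: (8/7)/t + (6/7)/(t - 7)


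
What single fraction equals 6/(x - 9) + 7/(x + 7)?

Common denominator (x - 9)(x + 7). Numerator: 6(x + 7) + 7(x - 9) = (6x + 42) + (7x - 63) = 13x - 21
Result: (13x - 21)/[(x - 9)(x + 7)]


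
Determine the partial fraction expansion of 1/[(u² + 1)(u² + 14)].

Coefficient matching gives A = C = 0, B = 1/(14-1) = 1/13, D = -B = -1/13
Result: (1/13)/(u² + 1) - (1/13)/(u² + 14)


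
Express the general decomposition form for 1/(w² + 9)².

Repeated quadratic factor: (αw + β)/(w² + 9) + (γw + δ)/(w² + 9)²


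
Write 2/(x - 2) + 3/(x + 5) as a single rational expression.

Common denominator (x - 2)(x + 5). Numerator: 2(x + 5) + 3(x - 2) = (2x + 10) + (3x - 6) = 5x + 4
Result: (5x + 4)/[(x - 2)(x + 5)]


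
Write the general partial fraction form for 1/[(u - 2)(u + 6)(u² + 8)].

Two linear + quadratic: α/(u - 2) + β/(u + 6) + (γu + δ)/(u² + 8)


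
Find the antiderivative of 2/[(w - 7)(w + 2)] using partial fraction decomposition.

Decompose: 2/[(w - 7)(w + 2)] = (2/9)/(w - 7) - (2/9)/(w + 2). Integrate each term: (2/9) ln|(w - 7)| - (2/9) ln|(w + 2)| + C


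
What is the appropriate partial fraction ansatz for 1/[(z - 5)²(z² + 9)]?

Repeated linear + quadratic: α/(z - 5) + β/(z - 5)² + (γz + δ)/(z² + 9)


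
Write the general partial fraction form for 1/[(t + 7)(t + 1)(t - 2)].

Three distinct linear factors: A/(t + 7) + B/(t + 1) + C/(t - 2)


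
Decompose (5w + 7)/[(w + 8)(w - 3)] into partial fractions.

At w=-8: P = (5·(-8) + 7)/(-8 - 3) = 3. At w=3: Q = (5·3 + 7)/(3 + 8) = 2
Result: 3/(w + 8) + 2/(w - 3)


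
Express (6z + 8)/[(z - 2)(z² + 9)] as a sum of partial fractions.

At z=2: A = (6·2 + 8)/(2² + 9) = 20/13. B = -A = -20/13, C = 6 - 2·A = 38/13
Result: (20/13)/(z - 2) - ((20/13)z - 38/13)/(z² + 9)


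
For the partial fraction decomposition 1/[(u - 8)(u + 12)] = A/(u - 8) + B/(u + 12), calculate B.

Cover-up at u = -12: B = 1/(-12 - 8) = -1/20


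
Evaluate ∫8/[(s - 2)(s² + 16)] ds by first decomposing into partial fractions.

Cover-up at s=2: α = 8/(2²+16) = 2/5. Coeff matching: β = -2/5, γ = -4/5. Decomposition: (2/5)/(s - 2) - ((2/5)s + 4/5)/(s² + 16). Integrate: linear → ln, quadratic → (1/2)ln + arctan: (2/5) ln|(s - 2)| - (1/5) ln(s² + 16) - (1/5) arctan(s/4) + C


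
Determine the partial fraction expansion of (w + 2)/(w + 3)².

(w + 2) = α(w + 3) + β. At w = -3: β = 1·(-3) + 2 = -1. Coeff of w: α = 1
Result: 1/(w + 3) - 1/(w + 3)²


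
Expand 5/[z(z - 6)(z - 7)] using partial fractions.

Using cover-up method: P = 5/42, Q = -5/6, R = 5/7
Result: (5/42)/z - (5/6)/(z - 6) + (5/7)/(z - 7)


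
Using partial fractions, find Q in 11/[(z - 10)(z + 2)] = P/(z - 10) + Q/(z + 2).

Cover-up at z = -2: Q = 11/(-2 - 10) = -11/12


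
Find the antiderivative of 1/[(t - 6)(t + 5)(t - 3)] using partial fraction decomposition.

Cover-up: A = 1/33, B = 1/88, C = -1/24. Decomposition: (1/33)/(t - 6) + (1/88)/(t + 5) - (1/24)/(t - 3). Integrate each term: (1/33) ln|(t - 6)| + (1/88) ln|(t + 5)| - (1/24) ln|(t - 3)| + C


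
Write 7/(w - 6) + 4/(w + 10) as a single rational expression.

Common denominator (w - 6)(w + 10). Numerator: 7(w + 10) + 4(w - 6) = (7w + 70) + (4w - 24) = 11w + 46
Result: (11w + 46)/[(w - 6)(w + 10)]


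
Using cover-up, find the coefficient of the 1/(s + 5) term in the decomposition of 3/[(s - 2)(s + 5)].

Cover (s + 5), set s=-5: 3/((s - 2) at s=-5) = 3/(-7) = -3/7


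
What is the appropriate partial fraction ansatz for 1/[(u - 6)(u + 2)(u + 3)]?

Three distinct linear factors: A/(u - 6) + B/(u + 2) + C/(u + 3)


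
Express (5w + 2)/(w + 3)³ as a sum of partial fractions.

(5w + 2) = α(w + 3)² + β(w + 3) + γ. At w = -3: γ = 5·(-3) + 2 = -13. Coefficients: α = 0, β = 5
Result: 5/(w + 3)² - 13/(w + 3)³


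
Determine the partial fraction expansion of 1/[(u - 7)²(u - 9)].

Cover-up at u=9: R = 1/(9 - 7)² = 1/4. Cover-up at u=7: Q = 1/(7 - 9) = -1/2. Comparing u² coeff: P = -R = -1/4
Result: (-1/4)/(u - 7) - (1/2)/(u - 7)² + (1/4)/(u - 9)


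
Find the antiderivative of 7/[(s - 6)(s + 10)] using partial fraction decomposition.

Decompose: 7/[(s - 6)(s + 10)] = (7/16)/(s - 6) - (7/16)/(s + 10). Integrate each term: (7/16) ln|(s - 6)| - (7/16) ln|(s + 10)| + C


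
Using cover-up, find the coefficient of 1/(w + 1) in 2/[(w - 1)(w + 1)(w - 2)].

Cover (w + 1), set w=-1: 2/[(-1 - 1)(-1 - 2)] = 1/3


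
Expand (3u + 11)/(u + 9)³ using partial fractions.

(3u + 11) = A(u + 9)² + B(u + 9) + C. At u = -9: C = 3·(-9) + 11 = -16. Coefficients: A = 0, B = 3
Result: 3/(u + 9)² - 16/(u + 9)³


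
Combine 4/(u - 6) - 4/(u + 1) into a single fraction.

Common denominator (u - 6)(u + 1). Numerator: 4(u + 1) - 4(u - 6) = (4u + 4) - (4u - 24) = 28
Result: (28)/[(u - 6)(u + 1)]


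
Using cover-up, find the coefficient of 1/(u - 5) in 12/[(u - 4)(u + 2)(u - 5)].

Cover (u - 5), set u=5: 12/[(5 - 4)(5 + 2)] = 12/7


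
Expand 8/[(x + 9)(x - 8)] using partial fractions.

8/(x + 9)(x - 8) = A/(x + 9) + B/(x - 8). A = 8/(-9 - 8) = -8/17, B = 8/(8 + 9) = 8/17
Result: (-8/17)/(x + 9) + (8/17)/(x - 8)


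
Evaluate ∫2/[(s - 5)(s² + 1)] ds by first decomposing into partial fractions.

Cover-up at s=5: A = 2/(5²+1) = 1/13. Coeff matching: B = -1/13, C = -5/13. Decomposition: (1/13)/(s - 5) - ((1/13)s + 5/13)/(s² + 1). Integrate: linear → ln, quadratic → (1/2)ln + arctan: (1/13) ln|(s - 5)| - (1/26) ln(s² + 1) - (5/13) arctan(s) + C


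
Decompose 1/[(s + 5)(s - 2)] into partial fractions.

1/(s + 5)(s - 2) = P/(s + 5) + Q/(s - 2). P = 1/(-5 - 2) = -1/7, Q = 1/(2 + 5) = 1/7
Result: (-1/7)/(s + 5) + (1/7)/(s - 2)


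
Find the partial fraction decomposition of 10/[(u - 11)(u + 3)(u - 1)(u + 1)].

Using Heaviside cover-up: (1/168)/(u - 11) - (5/56)/(u + 3) - (1/8)/(u - 1) + (5/24)/(u + 1)


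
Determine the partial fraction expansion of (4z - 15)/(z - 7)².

(4z - 15) = A(z - 7) + B. At z = 7: B = 4·7 - 15 = 13. Coeff of z: A = 4
Result: 4/(z - 7) + 13/(z - 7)²


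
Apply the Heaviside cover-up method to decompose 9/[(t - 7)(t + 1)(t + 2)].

Cover (t - 7), t=7: α = 9/[(7 + 1)(7 + 2)] = 1/8. Cover (t + 1), t=-1: β = 9/[(-1 - 7)(-1 + 2)] = -9/8. Cover (t + 2), t=-2: γ = 9/[(-2 - 7)(-2 + 1)] = 1.
Result: (1/8)/(t - 7) - (9/8)/(t + 1) + 1/(t + 2)


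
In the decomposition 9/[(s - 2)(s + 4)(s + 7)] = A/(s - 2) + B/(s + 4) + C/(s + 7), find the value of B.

Cover-up at s = -4: B = 9/[(-4 - 2)(-4 + 7)] = 9/[(-6)(3)] = -9/18 = -1/2


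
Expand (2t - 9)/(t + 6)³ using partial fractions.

(2t - 9) = A(t + 6)² + B(t + 6) + C. At t = -6: C = 2·(-6) - 9 = -21. Coefficients: A = 0, B = 2
Result: 2/(t + 6)² - 21/(t + 6)³


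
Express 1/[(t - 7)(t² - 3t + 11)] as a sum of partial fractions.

Cover-up at t = 7: A = 1/(7² - 3·7 + 11) = 1/39. Then B = -A = -1/39, C = -A·(-3 + 7) = -4/39
Result: (1/39)/(t - 7) - ((1/39)t + 4/39)/(t² - 3t + 11)


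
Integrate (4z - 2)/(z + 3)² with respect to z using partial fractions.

Decompose: P = 4, Q = 4·(-3) - 2 = -14, so (4z - 2)/(z + 3)² = 4/(z + 3) - 14/(z + 3)². Integrate: ∫ P/(z + 3) dz = 4 ln|(z + 3)|; ∫ Q/(z + 3)² dz = 14/(z + 3). Sum: 4 ln|(z + 3)| + 14/(z + 3) + C


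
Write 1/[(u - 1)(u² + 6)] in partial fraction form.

Cover-up at u = 1: α = 1/(1² + 6) = 1/7. Then β = -α = -1/7, γ = -α·(0 + 1) = -1/7
Result: (1/7)/(u - 1) - ((1/7)u + 1/7)/(u² + 6)


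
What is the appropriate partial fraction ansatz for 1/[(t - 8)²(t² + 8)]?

Repeated linear + quadratic: A/(t - 8) + B/(t - 8)² + (Ct + D)/(t² + 8)


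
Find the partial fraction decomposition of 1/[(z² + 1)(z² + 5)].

Coefficient matching gives P = R = 0, Q = 1/(5-1) = 1/4, S = -Q = -1/4
Result: (1/4)/(z² + 1) - (1/4)/(z² + 5)


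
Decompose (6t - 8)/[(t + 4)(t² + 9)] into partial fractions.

At t=-4: A = (6·(-4) - 8)/((-4)² + 9) = -32/25. B = -A = 32/25, C = 6 - (-4)·A = 22/25
Result: (-32/25)/(t + 4) + ((32/25)t + 22/25)/(t² + 9)


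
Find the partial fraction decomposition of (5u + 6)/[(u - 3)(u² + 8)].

At u=3: α = (5·3 + 6)/(3² + 8) = 21/17. β = -α = -21/17, γ = 5 - 3·α = 22/17
Result: (21/17)/(u - 3) - ((21/17)u - 22/17)/(u² + 8)


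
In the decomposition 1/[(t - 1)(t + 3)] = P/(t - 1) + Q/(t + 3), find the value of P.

Cover-up at t = 1: P = 1/(1 + 3) = 1/4


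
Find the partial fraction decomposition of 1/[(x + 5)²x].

Cover-up at x=0: R = 1/(0 + 5)² = 1/25. Cover-up at x=-5: Q = 1/(-5 - 0) = -1/5. Comparing x² coeff: P = -R = -1/25
Result: (-1/25)/(x + 5) - (1/5)/(x + 5)² + (1/25)/x


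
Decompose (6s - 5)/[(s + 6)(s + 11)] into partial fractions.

At s=-6: A = (6·(-6) - 5)/(-6 + 11) = -41/5. At s=-11: B = (6·(-11) - 5)/(-11 + 6) = 71/5
Result: (-41/5)/(s + 6) + (71/5)/(s + 11)


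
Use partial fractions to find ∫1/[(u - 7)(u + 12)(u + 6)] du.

Cover-up: α = 1/247, β = 1/114, γ = -1/78. Decomposition: (1/247)/(u - 7) + (1/114)/(u + 12) - (1/78)/(u + 6). Integrate each term: (1/247) ln|(u - 7)| + (1/114) ln|(u + 12)| - (1/78) ln|(u + 6)| + C


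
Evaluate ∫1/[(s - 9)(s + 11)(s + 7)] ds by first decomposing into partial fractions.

Cover-up: P = 1/320, Q = 1/80, R = -1/64. Decomposition: (1/320)/(s - 9) + (1/80)/(s + 11) - (1/64)/(s + 7). Integrate each term: (1/320) ln|(s - 9)| + (1/80) ln|(s + 11)| - (1/64) ln|(s + 7)| + C


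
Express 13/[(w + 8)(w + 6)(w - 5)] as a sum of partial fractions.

Using cover-up method: A = 1/2, B = -13/22, C = 1/11
Result: (1/2)/(w + 8) - (13/22)/(w + 6) + (1/11)/(w - 5)


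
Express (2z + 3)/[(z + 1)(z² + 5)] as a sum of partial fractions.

At z=-1: α = (2·(-1) + 3)/((-1)² + 5) = 1/6. β = -α = -1/6, γ = 2 - (-1)·α = 13/6
Result: (1/6)/(z + 1) - ((1/6)z - 13/6)/(z² + 5)


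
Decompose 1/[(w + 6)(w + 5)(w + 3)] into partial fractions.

Using cover-up method: P = 1/3, Q = -1/2, R = 1/6
Result: (1/3)/(w + 6) - (1/2)/(w + 5) + (1/6)/(w + 3)


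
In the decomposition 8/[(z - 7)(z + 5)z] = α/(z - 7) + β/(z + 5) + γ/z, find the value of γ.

Cover-up at z = 0: γ = 8/[(0 - 7)(0 + 5)] = 8/[(-7)(5)] = -8/35


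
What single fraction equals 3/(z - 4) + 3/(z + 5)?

Common denominator (z - 4)(z + 5). Numerator: 3(z + 5) + 3(z - 4) = (3z + 15) + (3z - 12) = 6z + 3
Result: (6z + 3)/[(z - 4)(z + 5)]


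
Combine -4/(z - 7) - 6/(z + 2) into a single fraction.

Common denominator (z - 7)(z + 2). Numerator: -4(z + 2) - 6(z - 7) = (-4z - 8) - (6z - 42) = -10z + 34
Result: (-10z + 34)/[(z - 7)(z + 2)]


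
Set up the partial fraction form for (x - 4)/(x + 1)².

Repeated linear factor: α/(x + 1) + β/(x + 1)²


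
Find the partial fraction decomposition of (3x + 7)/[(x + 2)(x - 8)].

At x=-2: P = (3·(-2) + 7)/(-2 - 8) = -1/10. At x=8: Q = (3·8 + 7)/(8 + 2) = 31/10
Result: (-1/10)/(x + 2) + (31/10)/(x - 8)


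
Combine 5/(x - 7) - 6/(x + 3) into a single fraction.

Common denominator (x - 7)(x + 3). Numerator: 5(x + 3) - 6(x - 7) = (5x + 15) - (6x - 42) = -x + 57
Result: (-x + 57)/[(x - 7)(x + 3)]


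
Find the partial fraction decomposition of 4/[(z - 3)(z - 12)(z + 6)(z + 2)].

Using Heaviside cover-up: (-4/405)/(z - 3) + (1/567)/(z - 12) - (1/162)/(z + 6) + (1/70)/(z + 2)


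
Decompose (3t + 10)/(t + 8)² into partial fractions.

(3t + 10) = P(t + 8) + Q. At t = -8: Q = 3·(-8) + 10 = -14. Coeff of t: P = 3
Result: 3/(t + 8) - 14/(t + 8)²


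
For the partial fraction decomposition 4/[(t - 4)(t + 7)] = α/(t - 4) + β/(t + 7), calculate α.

Cover-up at t = 4: α = 4/(4 + 7) = 4/11


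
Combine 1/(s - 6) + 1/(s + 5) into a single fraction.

Common denominator (s - 6)(s + 5). Numerator: 1(s + 5) + 1(s - 6) = (s + 5) + (s - 6) = 2s - 1
Result: (2s - 1)/[(s - 6)(s + 5)]


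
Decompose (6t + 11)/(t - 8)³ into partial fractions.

(6t + 11) = P(t - 8)² + Q(t - 8) + R. At t = 8: R = 6·8 + 11 = 59. Coefficients: P = 0, Q = 6
Result: 6/(t - 8)² + 59/(t - 8)³


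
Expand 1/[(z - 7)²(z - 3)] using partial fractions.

Cover-up at z=3: R = 1/(3 - 7)² = 1/16. Cover-up at z=7: Q = 1/(7 - 3) = 1/4. Comparing z² coeff: P = -R = -1/16
Result: (-1/16)/(z - 7) + (1/4)/(z - 7)² + (1/16)/(z - 3)


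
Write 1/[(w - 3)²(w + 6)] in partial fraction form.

Cover-up at w=-6: C = 1/(-6 - 3)² = 1/81. Cover-up at w=3: B = 1/(3 + 6) = 1/9. Comparing w² coeff: A = -C = -1/81
Result: (-1/81)/(w - 3) + (1/9)/(w - 3)² + (1/81)/(w + 6)


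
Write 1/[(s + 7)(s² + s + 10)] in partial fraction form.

Cover-up at s = -7: α = 1/((-7)² + 1·(-7) + 10) = 1/52. Then β = -α = -1/52, γ = -α·(1 - 7) = 3/26
Result: (1/52)/(s + 7) - ((1/52)s - 3/26)/(s² + s + 10)


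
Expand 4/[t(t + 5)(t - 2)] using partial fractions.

Using cover-up method: P = -2/5, Q = 4/35, R = 2/7
Result: (-2/5)/t + (4/35)/(t + 5) + (2/7)/(t - 2)


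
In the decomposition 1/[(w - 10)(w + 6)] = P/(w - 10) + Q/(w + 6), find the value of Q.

Cover-up at w = -6: Q = 1/(-6 - 10) = -1/16


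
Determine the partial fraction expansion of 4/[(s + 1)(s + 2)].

4/(s + 1)(s + 2) = P/(s + 1) + Q/(s + 2). P = 4/(-1 + 2) = 4, Q = 4/(-2 + 1) = -4
Result: 4/(s + 1) - 4/(s + 2)


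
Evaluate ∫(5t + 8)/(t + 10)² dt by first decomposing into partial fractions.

Decompose: A = 5, B = 5·(-10) + 8 = -42, so (5t + 8)/(t + 10)² = 5/(t + 10) - 42/(t + 10)². Integrate: ∫ A/(t + 10) dt = 5 ln|(t + 10)|; ∫ B/(t + 10)² dt = 42/(t + 10). Sum: 5 ln|(t + 10)| + 42/(t + 10) + C


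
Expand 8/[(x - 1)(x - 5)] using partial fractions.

8/(x - 1)(x - 5) = α/(x - 1) + β/(x - 5). α = 8/(1 - 5) = -2, β = 8/(5 - 1) = 2
Result: -2/(x - 1) + 2/(x - 5)


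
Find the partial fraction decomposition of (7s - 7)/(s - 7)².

(7s - 7) = A(s - 7) + B. At s = 7: B = 7·7 - 7 = 42. Coeff of s: A = 7
Result: 7/(s - 7) + 42/(s - 7)²


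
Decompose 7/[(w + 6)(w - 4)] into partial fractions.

7/(w + 6)(w - 4) = α/(w + 6) + β/(w - 4). α = 7/(-6 - 4) = -7/10, β = 7/(4 + 6) = 7/10
Result: (-7/10)/(w + 6) + (7/10)/(w - 4)


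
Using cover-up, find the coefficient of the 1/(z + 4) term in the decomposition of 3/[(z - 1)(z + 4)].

Cover (z + 4), set z=-4: 3/((z - 1) at z=-4) = 3/(-5) = -3/5


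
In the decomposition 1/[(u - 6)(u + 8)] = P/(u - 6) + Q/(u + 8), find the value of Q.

Cover-up at u = -8: Q = 1/(-8 - 6) = -1/14


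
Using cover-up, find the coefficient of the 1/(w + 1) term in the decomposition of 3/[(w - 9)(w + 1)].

Cover (w + 1), set w=-1: 3/((w - 9) at w=-1) = 3/(-10) = -3/10


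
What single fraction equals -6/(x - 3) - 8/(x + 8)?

Common denominator (x - 3)(x + 8). Numerator: -6(x + 8) - 8(x - 3) = (-6x - 48) - (8x - 24) = -14x - 24
Result: (-14x - 24)/[(x - 3)(x + 8)]


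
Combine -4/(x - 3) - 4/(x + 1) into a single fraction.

Common denominator (x - 3)(x + 1). Numerator: -4(x + 1) - 4(x - 3) = (-4x - 4) - (4x - 12) = -8x + 8
Result: (-8x + 8)/[(x - 3)(x + 1)]


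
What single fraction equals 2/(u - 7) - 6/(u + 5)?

Common denominator (u - 7)(u + 5). Numerator: 2(u + 5) - 6(u - 7) = (2u + 10) - (6u - 42) = -4u + 52
Result: (-4u + 52)/[(u - 7)(u + 5)]


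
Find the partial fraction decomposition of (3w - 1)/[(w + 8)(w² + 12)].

At w=-8: P = (3·(-8) - 1)/((-8)² + 12) = -25/76. Q = -P = 25/76, R = 3 - (-8)·P = 7/19
Result: (-25/76)/(w + 8) + ((25/76)w + 7/19)/(w² + 12)


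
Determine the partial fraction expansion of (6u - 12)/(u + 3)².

(6u - 12) = P(u + 3) + Q. At u = -3: Q = 6·(-3) - 12 = -30. Coeff of u: P = 6
Result: 6/(u + 3) - 30/(u + 3)²


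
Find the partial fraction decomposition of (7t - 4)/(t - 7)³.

(7t - 4) = A(t - 7)² + B(t - 7) + C. At t = 7: C = 7·7 - 4 = 45. Coefficients: A = 0, B = 7
Result: 7/(t - 7)² + 45/(t - 7)³


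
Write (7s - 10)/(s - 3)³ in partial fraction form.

(7s - 10) = P(s - 3)² + Q(s - 3) + R. At s = 3: R = 7·3 - 10 = 11. Coefficients: P = 0, Q = 7
Result: 7/(s - 3)² + 11/(s - 3)³


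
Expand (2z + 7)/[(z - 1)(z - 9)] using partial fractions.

At z=1: A = (2·1 + 7)/(1 - 9) = -9/8. At z=9: B = (2·9 + 7)/(9 - 1) = 25/8
Result: (-9/8)/(z - 1) + (25/8)/(z - 9)


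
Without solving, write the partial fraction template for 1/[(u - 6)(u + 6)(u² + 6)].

Two linear + quadratic: A/(u - 6) + B/(u + 6) + (Cu + D)/(u² + 6)


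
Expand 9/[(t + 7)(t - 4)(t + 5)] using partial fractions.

Using cover-up method: P = 9/22, Q = 1/11, R = -1/2
Result: (9/22)/(t + 7) + (1/11)/(t - 4) - (1/2)/(t + 5)


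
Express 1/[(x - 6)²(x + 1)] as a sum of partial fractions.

Cover-up at x=-1: R = 1/(-1 - 6)² = 1/49. Cover-up at x=6: Q = 1/(6 + 1) = 1/7. Comparing x² coeff: P = -R = -1/49
Result: (-1/49)/(x - 6) + (1/7)/(x - 6)² + (1/49)/(x + 1)


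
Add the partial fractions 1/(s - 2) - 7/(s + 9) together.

Common denominator (s - 2)(s + 9). Numerator: 1(s + 9) - 7(s - 2) = (s + 9) - (7s - 14) = -6s + 23
Result: (-6s + 23)/[(s - 2)(s + 9)]


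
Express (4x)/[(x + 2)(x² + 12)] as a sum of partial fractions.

At x=-2: A = (4·(-2) + 0)/((-2)² + 12) = -1/2. B = -A = 1/2, C = 4 - (-2)·A = 3
Result: (-1/2)/(x + 2) + ((1/2)x + 3)/(x² + 12)


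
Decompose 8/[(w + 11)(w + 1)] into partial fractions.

8/(w + 11)(w + 1) = P/(w + 11) + Q/(w + 1). P = 8/(-11 + 1) = -4/5, Q = 8/(-1 + 11) = 4/5
Result: (-4/5)/(w + 11) + (4/5)/(w + 1)


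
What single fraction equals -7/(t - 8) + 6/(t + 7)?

Common denominator (t - 8)(t + 7). Numerator: -7(t + 7) + 6(t - 8) = (-7t - 49) + (6t - 48) = -t - 97
Result: (-t - 97)/[(t - 8)(t + 7)]


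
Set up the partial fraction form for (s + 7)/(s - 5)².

Repeated linear factor: A/(s - 5) + B/(s - 5)²


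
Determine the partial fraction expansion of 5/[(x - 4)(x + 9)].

5/(x - 4)(x + 9) = α/(x - 4) + β/(x + 9). α = 5/(4 + 9) = 5/13, β = 5/(-9 - 4) = -5/13
Result: (5/13)/(x - 4) - (5/13)/(x + 9)


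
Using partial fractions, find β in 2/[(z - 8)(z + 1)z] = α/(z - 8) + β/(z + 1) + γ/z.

Cover-up at z = -1: β = 2/[(-1 - 8)(-1 - 0)] = 2/[(-9)(-1)] = 2/9


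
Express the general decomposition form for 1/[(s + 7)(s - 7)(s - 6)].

Three distinct linear factors: A/(s + 7) + B/(s - 7) + C/(s - 6)


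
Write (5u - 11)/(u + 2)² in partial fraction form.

(5u - 11) = P(u + 2) + Q. At u = -2: Q = 5·(-2) - 11 = -21. Coeff of u: P = 5
Result: 5/(u + 2) - 21/(u + 2)²


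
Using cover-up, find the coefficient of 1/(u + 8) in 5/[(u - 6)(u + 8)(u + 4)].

Cover (u + 8), set u=-8: 5/[(-8 - 6)(-8 + 4)] = 5/56


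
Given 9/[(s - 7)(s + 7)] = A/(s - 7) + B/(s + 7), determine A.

Cover-up at s = 7: A = 9/(7 + 7) = 9/14


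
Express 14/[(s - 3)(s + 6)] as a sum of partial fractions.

14/(s - 3)(s + 6) = A/(s - 3) + B/(s + 6). A = 14/(3 + 6) = 14/9, B = 14/(-6 - 3) = -14/9
Result: (14/9)/(s - 3) - (14/9)/(s + 6)


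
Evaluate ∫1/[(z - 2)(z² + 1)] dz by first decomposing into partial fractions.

Cover-up at z=2: P = 1/(2²+1) = 1/5. Coeff matching: Q = -1/5, R = -2/5. Decomposition: (1/5)/(z - 2) - ((1/5)z + 2/5)/(z² + 1). Integrate: linear → ln, quadratic → (1/2)ln + arctan: (1/5) ln|(z - 2)| - (1/10) ln(z² + 1) - (2/5) arctan(z) + C


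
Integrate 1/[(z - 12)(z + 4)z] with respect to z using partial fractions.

Cover-up: α = 1/192, β = 1/64, γ = -1/48. Decomposition: (1/192)/(z - 12) + (1/64)/(z + 4) - (1/48)/z. Integrate each term: (1/192) ln|(z - 12)| + (1/64) ln|(z + 4)| - (1/48) ln|z| + C


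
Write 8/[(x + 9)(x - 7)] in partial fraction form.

8/(x + 9)(x - 7) = α/(x + 9) + β/(x - 7). α = 8/(-9 - 7) = -1/2, β = 8/(7 + 9) = 1/2
Result: (-1/2)/(x + 9) + (1/2)/(x - 7)


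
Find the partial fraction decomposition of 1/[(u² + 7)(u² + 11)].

Coefficient matching gives P = R = 0, Q = 1/(11-7) = 1/4, S = -Q = -1/4
Result: (1/4)/(u² + 7) - (1/4)/(u² + 11)


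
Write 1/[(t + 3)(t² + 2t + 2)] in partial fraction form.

Cover-up at t = -3: α = 1/((-3)² + 2·(-3) + 2) = 1/5. Then β = -α = -1/5, γ = -α·(2 - 3) = 1/5
Result: (1/5)/(t + 3) - ((1/5)t - 1/5)/(t² + 2t + 2)


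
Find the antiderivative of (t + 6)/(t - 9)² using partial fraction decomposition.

Decompose: P = 1, Q = 1·9 + 6 = 15, so (t + 6)/(t - 9)² = 1/(t - 9) + 15/(t - 9)². Integrate: ∫ P/(t - 9) dt = ln|(t - 9)|; ∫ Q/(t - 9)² dt = -15/(t - 9). Sum: ln|(t - 9)| - 15/(t - 9) + C


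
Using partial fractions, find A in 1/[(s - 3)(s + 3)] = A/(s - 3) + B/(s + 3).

Cover-up at s = 3: A = 1/(3 + 3) = 1/6


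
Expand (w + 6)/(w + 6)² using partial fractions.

(w + 6) = A(w + 6) + B. At w = -6: B = 1·(-6) + 6 = 0. Coeff of w: A = 1
Result: 1/(w + 6)


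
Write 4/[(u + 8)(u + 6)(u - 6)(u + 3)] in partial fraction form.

Using Heaviside cover-up: (-1/35)/(u + 8) + (1/18)/(u + 6) + (1/378)/(u - 6) - (4/135)/(u + 3)


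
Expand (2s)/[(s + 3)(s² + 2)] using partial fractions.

At s=-3: α = (2·(-3) + 0)/((-3)² + 2) = -6/11. β = -α = 6/11, γ = 2 - (-3)·α = 4/11
Result: (-6/11)/(s + 3) + ((6/11)s + 4/11)/(s² + 2)


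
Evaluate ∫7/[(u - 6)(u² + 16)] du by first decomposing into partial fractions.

Cover-up at u=6: α = 7/(6²+16) = 7/52. Coeff matching: β = -7/52, γ = -21/26. Decomposition: (7/52)/(u - 6) - ((7/52)u + 21/26)/(u² + 16). Integrate: linear → ln, quadratic → (1/2)ln + arctan: (7/52) ln|(u - 6)| - (7/104) ln(u² + 16) - (21/104) arctan(u/4) + C


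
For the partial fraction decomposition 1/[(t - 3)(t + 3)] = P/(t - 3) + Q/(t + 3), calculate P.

Cover-up at t = 3: P = 1/(3 + 3) = 1/6


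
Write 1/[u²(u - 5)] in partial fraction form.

Cover-up at u=5: γ = 1/(5 - 0)² = 1/25. Cover-up at u=0: β = 1/(0 - 5) = -1/5. Comparing u² coeff: α = -γ = -1/25
Result: (-1/25)/u - (1/5)/u² + (1/25)/(u - 5)


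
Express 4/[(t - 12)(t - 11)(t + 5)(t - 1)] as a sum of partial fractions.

Using Heaviside cover-up: (4/187)/(t - 12) - (1/40)/(t - 11) - (1/408)/(t + 5) + (1/165)/(t - 1)


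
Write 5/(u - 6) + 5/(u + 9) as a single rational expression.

Common denominator (u - 6)(u + 9). Numerator: 5(u + 9) + 5(u - 6) = (5u + 45) + (5u - 30) = 10u + 15
Result: (10u + 15)/[(u - 6)(u + 9)]


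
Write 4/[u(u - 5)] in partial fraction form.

4/u(u - 5) = P/u + Q/(u - 5). P = 4/(0 - 5) = -4/5, Q = 4/(5 - 0) = 4/5
Result: (-4/5)/u + (4/5)/(u - 5)


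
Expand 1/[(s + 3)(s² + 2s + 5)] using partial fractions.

Cover-up at s = -3: P = 1/((-3)² + 2·(-3) + 5) = 1/8. Then Q = -P = -1/8, R = -P·(2 - 3) = 1/8
Result: (1/8)/(s + 3) - ((1/8)s - 1/8)/(s² + 2s + 5)
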